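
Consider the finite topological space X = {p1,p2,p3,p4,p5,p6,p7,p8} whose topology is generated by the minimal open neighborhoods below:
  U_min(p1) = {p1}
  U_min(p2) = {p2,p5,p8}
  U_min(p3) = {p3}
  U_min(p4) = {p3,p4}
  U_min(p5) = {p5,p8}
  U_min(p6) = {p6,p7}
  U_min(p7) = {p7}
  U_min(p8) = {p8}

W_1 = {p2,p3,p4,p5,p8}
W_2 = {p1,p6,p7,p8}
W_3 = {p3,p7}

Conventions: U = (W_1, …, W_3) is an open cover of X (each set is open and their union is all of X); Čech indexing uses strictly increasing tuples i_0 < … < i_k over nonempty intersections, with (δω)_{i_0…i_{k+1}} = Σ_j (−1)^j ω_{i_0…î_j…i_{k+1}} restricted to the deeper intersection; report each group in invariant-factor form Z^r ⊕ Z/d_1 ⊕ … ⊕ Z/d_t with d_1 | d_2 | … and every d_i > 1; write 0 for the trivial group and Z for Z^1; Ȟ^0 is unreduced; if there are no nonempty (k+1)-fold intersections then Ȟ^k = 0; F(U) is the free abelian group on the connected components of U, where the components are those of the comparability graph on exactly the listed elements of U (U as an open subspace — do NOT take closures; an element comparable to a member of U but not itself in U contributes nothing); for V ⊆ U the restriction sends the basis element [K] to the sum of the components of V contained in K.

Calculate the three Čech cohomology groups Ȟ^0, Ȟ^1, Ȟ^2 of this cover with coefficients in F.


Ȟ^0 ≅ Z^4, Ȟ^1 ≅ 0, Ȟ^2 ≅ 0

intersection data:
  W12={p8} W13={p3} W23={p7}
components per intersection:
  W1: {p2,p5,p8} {p3,p4}
  W2: {p1} {p6,p7} {p8}
  W3: {p3} {p7}
  W12: {p8}
  W13: {p3}
  W23: {p7}
C dims 7,3; δ0: rk 3, SNF 1^3
Ȟ^0 = (7 − 3) − 0 = 4, so Ȟ^0 ≅ Z^4
Ȟ^1 = (3 − 0) − 3 = 0, so Ȟ^1 ≅ 0
Ȟ^2 = (0 − 0) − 0 = 0, so Ȟ^2 ≅ 0


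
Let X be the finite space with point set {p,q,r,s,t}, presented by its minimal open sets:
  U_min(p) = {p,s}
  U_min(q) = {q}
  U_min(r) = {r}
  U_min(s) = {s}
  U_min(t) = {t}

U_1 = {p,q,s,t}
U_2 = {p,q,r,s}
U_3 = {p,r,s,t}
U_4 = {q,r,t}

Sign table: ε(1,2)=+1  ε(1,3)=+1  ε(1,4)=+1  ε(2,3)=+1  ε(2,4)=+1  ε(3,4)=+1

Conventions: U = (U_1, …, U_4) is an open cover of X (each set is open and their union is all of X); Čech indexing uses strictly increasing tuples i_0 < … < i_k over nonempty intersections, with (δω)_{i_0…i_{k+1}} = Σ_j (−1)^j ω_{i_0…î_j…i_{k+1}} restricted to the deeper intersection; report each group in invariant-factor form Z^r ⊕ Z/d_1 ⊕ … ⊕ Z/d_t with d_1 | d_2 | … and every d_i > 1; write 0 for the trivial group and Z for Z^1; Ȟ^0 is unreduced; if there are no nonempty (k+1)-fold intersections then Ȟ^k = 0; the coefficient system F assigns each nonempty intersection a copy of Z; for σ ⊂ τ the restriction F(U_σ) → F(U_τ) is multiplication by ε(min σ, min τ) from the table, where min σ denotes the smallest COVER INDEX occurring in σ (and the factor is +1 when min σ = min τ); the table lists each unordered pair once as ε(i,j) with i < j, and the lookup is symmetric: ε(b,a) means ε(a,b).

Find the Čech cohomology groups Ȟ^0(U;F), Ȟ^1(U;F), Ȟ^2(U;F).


nonempty overlaps:
  U12={p,q,s} U13={p,s,t} U14={q,t} U23={p,r,s} U24={q,r} U34={r,t}
  U123={p,s} U124={q} U134={t} U234={r}
C dims 4,6,4; δ0: rk 3, SNF 1^3; δ1: rk 3, SNF 1^3
degree 0: 4−3−0 = 1 → Ȟ^0 ≅ Z
degree 1: 6−3−3 = 0 → Ȟ^1 ≅ 0
degree 2: 4−0−3 = 1 → Ȟ^2 ≅ Z

Ȟ^0(U;F) ≅ Z; Ȟ^1(U;F) ≅ 0; Ȟ^2(U;F) ≅ Z


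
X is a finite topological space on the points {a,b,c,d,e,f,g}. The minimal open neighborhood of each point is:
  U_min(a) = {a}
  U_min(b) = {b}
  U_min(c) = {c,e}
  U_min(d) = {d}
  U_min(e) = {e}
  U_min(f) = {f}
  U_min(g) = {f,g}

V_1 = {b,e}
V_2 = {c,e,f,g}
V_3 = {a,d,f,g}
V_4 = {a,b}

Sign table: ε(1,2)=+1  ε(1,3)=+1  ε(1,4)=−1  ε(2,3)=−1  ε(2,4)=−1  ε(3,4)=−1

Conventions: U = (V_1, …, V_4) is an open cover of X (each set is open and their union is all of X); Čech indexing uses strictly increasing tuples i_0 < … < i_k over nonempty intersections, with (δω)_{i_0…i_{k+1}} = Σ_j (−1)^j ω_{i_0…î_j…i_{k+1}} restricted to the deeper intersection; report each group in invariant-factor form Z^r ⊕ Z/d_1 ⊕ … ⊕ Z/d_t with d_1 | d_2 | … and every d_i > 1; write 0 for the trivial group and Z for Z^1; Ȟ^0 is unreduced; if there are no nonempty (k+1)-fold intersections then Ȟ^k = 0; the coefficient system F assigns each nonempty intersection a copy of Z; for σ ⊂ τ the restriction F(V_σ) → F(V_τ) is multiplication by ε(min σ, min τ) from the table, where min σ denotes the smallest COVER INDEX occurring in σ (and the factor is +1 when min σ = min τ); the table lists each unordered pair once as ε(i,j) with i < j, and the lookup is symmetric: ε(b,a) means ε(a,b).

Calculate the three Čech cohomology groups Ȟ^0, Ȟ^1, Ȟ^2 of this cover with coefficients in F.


Ȟ^0 ≅ 0, Ȟ^1 ≅ Z/2 and Ȟ^2 ≅ 0

nonempty overlaps:
  V12={e} V14={b} V23={f,g} V34={a}
C dims 4,4; δ0: rk 4, SNF 1^3·2
degree 0: 4−4−0 = 0 → Ȟ^0 ≅ 0
degree 1: 4−0−4 = 0 plus torsion [2] → Ȟ^1 ≅ Z/2
degree 2: 0−0−0 = 0 → Ȟ^2 ≅ 0


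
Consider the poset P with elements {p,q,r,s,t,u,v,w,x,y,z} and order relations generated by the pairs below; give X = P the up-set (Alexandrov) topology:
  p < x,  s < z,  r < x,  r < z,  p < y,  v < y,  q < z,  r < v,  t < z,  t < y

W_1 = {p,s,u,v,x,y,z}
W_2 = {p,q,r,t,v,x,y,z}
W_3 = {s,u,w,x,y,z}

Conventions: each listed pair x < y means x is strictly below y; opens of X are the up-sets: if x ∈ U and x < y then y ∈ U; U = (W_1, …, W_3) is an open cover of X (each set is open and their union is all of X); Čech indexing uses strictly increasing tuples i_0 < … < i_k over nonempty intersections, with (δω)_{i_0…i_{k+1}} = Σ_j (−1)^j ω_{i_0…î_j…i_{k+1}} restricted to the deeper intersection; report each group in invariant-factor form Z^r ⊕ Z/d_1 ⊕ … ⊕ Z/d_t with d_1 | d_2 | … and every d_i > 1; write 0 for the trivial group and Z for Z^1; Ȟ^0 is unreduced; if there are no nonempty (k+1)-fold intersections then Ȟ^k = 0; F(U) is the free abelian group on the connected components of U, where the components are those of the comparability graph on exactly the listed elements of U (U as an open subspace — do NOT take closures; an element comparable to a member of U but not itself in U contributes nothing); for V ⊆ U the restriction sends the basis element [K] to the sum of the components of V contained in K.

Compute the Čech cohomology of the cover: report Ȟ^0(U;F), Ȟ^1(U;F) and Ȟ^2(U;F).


nerve of the cover:
  W12={p,v,x,y,z} W13={s,u,x,y,z} W23={x,y,z}
  W123={x,y,z}
components per intersection:
  W1: {p,v,x,y} {s,z} {u}
  W2: {p,q,r,t,v,x,y,z}
  W3: {s,z} {u} {w} {x} {y}
  W12: {p,v,x,y} {z}
  W13: {s,z} {u} {x} {y}
  W23: {x} {y} {z}
  W123: {x} {y} {z}
C dims 9,9,3; δ0: rk 6, SNF 1^6; δ1: rk 3, SNF 1^3
Ȟ^0 = (9 − 6) − 0 = 3, so Ȟ^0 ≅ Z^3
Ȟ^1 = (9 − 3) − 6 = 0, so Ȟ^1 ≅ 0
Ȟ^2 = (3 − 0) − 3 = 0, so Ȟ^2 ≅ 0

Ȟ^0(U;F) ≅ Z^3, Ȟ^1(U;F) ≅ 0 and Ȟ^2(U;F) ≅ 0


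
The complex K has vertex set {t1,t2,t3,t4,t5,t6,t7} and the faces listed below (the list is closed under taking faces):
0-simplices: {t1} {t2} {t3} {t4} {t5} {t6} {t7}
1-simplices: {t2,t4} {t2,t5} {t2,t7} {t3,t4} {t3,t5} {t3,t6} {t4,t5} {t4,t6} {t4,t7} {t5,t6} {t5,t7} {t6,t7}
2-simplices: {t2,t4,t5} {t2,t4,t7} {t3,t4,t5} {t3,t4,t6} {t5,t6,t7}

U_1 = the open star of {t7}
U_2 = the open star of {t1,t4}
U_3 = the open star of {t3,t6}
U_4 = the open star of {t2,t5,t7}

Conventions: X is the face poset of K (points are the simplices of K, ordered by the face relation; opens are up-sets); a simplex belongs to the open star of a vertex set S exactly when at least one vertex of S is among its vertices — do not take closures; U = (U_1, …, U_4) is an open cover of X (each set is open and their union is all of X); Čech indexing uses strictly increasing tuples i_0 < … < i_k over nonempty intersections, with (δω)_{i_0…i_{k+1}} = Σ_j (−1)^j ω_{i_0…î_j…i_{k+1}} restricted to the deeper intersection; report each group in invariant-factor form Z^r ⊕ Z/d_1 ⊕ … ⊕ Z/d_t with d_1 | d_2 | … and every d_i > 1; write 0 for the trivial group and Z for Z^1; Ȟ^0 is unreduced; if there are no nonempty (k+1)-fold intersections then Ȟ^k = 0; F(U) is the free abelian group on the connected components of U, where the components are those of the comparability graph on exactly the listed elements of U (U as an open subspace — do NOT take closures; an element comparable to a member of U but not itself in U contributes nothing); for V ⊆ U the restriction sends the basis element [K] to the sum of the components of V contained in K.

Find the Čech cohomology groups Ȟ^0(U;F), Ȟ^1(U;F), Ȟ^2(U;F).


nonempty overlaps:
  U1={{t7},{t2,t7},{t4,t7},{t5,t7},{t6,t7},{t2,t4,t7},{t5,t6,t7}} U2={{t1},{t4},{t2,t4},{t3,t4},{t4,t5},{t4,t6},{t4,t7},{t2,t4,t5},{t2,t4,t7},{t3,t4,t5},{t3,t4,t6}} U3={{t3},{t6},{t3,t4},{t3,t5},{t3,t6},{t4,t6},{t5,t6},{t6,t7},{t3,t4,t5},{t3,t4,t6},{t5,t6,t7}} U4={{t2},{t5},{t7},{t2,t4},{t2,t5},{t2,t7},{t3,t5},{t4,t5},{t4,t7},{t5,t6},{t5,t7},{t6,t7},{t2,t4,t5},{t2,t4,t7},{t3,t4,t5},{t5,t6,t7}}
  U12={{t4,t7},{t2,t4,t7}} U13={{t6,t7},{t5,t6,t7}} U14={{t7},{t2,t7},{t4,t7},{t5,t7},{t6,t7},{t2,t4,t7},{t5,t6,t7}} U23={{t3,t4},{t4,t6},{t3,t4,t5},{t3,t4,t6}} U24={{t2,t4},{t4,t5},{t4,t7},{t2,t4,t5},{t2,t4,t7},{t3,t4,t5}} U34={{t3,t5},{t5,t6},{t6,t7},{t3,t4,t5},{t5,t6,t7}}
  U124={{t4,t7},{t2,t4,t7}} U134={{t6,t7},{t5,t6,t7}} U234={{t3,t4,t5}}
components per intersection:
  U1: {{t7},{t2,t7},{t4,t7},{t5,t7},{t6,t7},{t2,t4,t7},{t5,t6,t7}}
  U2: {{t1}} {{t4},{t2,t4},{t3,t4},{t4,t5},{t4,t6},{t4,t7},{t2,t4,t5},{t2,t4,t7},{t3,t4,t5},{t3,t4,t6}}
  U3: {{t3},{t6},{t3,t4},{t3,t5},{t3,t6},{t4,t6},{t5,t6},{t6,t7},{t3,t4,t5},{t3,t4,t6},{t5,t6,t7}}
  U4: {{t2},{t5},{t7},{t2,t4},{t2,t5},{t2,t7},{t3,t5},{t4,t5},{t4,t7},{t5,t6},{t5,t7},{t6,t7},{t2,t4,t5},{t2,t4,t7},{t3,t4,t5},{t5,t6,t7}}
  U12: {{t4,t7},{t2,t4,t7}}
  U13: {{t6,t7},{t5,t6,t7}}
  U14: {{t7},{t2,t7},{t4,t7},{t5,t7},{t6,t7},{t2,t4,t7},{t5,t6,t7}}
  U23: {{t3,t4},{t4,t6},{t3,t4,t5},{t3,t4,t6}}
  U24: {{t2,t4},{t4,t5},{t4,t7},{t2,t4,t5},{t2,t4,t7},{t3,t4,t5}}
  U34: {{t3,t5},{t3,t4,t5}} {{t5,t6},{t6,t7},{t5,t6,t7}}
  U124: {{t4,t7},{t2,t4,t7}}
  U134: {{t6,t7},{t5,t6,t7}}
  U234: {{t3,t4,t5}}
C dims 5,7,3; δ0: rk 3, SNF 1^3; δ1: rk 3, SNF 1^3
degree 0: 5−3−0 = 2 → Ȟ^0 ≅ Z^2
degree 1: 7−3−3 = 1 → Ȟ^1 ≅ Z
degree 2: 3−0−3 = 0 → Ȟ^2 ≅ 0

Ȟ^0 = Z^2, Ȟ^1 = Z, Ȟ^2 = 0


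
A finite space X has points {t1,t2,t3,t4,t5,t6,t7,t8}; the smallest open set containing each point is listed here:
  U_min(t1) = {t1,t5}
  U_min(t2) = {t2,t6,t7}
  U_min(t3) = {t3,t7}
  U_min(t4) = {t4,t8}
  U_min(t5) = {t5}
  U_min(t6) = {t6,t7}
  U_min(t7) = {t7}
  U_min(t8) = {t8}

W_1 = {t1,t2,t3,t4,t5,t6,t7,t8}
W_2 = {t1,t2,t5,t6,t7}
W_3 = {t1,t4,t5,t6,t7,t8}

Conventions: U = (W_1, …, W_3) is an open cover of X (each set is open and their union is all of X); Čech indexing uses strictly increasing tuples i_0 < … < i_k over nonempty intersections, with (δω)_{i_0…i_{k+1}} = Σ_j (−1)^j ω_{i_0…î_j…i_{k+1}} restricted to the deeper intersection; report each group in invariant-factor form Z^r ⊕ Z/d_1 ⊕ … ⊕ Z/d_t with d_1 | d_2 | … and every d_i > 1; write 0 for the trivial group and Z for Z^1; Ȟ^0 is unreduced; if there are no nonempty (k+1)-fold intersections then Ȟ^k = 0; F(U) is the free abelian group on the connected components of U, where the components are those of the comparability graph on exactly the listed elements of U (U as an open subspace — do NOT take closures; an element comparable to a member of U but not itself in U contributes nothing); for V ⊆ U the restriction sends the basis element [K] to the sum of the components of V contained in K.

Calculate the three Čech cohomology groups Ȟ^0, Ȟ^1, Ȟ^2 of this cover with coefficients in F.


Ȟ^0 ≅ Z^3,  Ȟ^1 ≅ 0,  Ȟ^2 ≅ 0

nonempty overlaps:
  W12={t1,t2,t5,t6,t7} W13={t1,t4,t5,t6,t7,t8} W23={t1,t5,t6,t7}
  W123={t1,t5,t6,t7}
components per intersection:
  W1: {t1,t5} {t2,t3,t6,t7} {t4,t8}
  W2: {t1,t5} {t2,t6,t7}
  W3: {t1,t5} {t4,t8} {t6,t7}
  W12: {t1,t5} {t2,t6,t7}
  W13: {t1,t5} {t4,t8} {t6,t7}
  W23: {t1,t5} {t6,t7}
  W123: {t1,t5} {t6,t7}
C dims 8,7,2; δ0: rk 5, SNF 1^5; δ1: rk 2, SNF 1^2
degree 0: 8−5−0 = 3 → Ȟ^0 ≅ Z^3
degree 1: 7−2−5 = 0 → Ȟ^1 ≅ 0
degree 2: 2−0−2 = 0 → Ȟ^2 ≅ 0


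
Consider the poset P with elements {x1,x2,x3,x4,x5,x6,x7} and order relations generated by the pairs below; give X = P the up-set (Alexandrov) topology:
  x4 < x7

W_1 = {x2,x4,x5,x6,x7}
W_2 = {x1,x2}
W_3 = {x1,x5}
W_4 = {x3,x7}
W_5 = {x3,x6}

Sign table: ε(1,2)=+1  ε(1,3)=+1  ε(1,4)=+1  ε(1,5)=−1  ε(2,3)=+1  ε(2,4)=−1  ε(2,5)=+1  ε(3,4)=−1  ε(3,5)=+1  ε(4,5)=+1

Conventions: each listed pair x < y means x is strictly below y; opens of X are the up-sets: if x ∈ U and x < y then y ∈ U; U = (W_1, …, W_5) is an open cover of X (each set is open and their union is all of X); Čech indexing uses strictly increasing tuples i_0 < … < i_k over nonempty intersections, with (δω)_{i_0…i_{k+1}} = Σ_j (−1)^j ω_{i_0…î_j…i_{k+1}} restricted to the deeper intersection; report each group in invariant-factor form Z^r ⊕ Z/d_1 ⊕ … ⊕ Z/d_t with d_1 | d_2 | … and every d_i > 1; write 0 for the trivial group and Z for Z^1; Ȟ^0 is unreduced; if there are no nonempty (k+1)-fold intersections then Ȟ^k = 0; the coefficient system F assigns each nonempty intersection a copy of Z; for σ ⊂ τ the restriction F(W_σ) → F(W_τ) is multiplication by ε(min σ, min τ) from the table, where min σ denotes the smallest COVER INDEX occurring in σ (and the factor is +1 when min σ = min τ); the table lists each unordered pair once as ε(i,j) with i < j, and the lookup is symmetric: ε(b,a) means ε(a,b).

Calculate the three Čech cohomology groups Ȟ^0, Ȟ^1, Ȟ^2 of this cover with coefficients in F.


cover nerve:
  W12={x2} W13={x5} W14={x7} W15={x6} W23={x1} W45={x3}
C dims 5,6; δ0: rk 5, SNF 1^4·2
Ȟ^0: (5−5)−0=0 ⇒ 0
Ȟ^1: (6−0)−5=1 plus torsion [2] ⇒ Z ⊕ Z/2
Ȟ^2: (0−0)−0=0 ⇒ 0

Ȟ^0(U;F) ≅ 0, Ȟ^1(U;F) ≅ Z ⊕ Z/2 and Ȟ^2(U;F) ≅ 0


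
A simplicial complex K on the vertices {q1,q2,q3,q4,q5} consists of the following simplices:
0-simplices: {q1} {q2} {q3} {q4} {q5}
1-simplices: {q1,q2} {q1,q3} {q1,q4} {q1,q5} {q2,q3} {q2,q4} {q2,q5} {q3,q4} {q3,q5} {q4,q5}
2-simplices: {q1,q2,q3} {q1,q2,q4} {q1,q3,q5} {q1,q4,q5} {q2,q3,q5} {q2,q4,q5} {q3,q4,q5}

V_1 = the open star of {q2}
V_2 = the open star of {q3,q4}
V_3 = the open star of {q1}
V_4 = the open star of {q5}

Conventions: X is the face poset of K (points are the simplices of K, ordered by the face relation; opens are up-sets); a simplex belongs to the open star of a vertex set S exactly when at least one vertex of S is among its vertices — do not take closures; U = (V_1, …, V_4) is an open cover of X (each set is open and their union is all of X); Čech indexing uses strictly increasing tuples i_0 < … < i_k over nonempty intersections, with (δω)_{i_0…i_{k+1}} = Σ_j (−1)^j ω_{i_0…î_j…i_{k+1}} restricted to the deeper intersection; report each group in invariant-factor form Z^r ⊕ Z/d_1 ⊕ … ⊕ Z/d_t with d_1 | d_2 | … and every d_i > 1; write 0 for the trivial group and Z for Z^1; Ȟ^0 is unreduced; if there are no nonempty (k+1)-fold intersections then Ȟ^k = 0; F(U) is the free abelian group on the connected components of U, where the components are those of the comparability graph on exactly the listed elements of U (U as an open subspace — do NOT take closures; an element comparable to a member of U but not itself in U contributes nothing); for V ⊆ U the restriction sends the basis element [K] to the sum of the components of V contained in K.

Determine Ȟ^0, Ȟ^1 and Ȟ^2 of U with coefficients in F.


nerve of the cover:
  V1={{q2},{q1,q2},{q2,q3},{q2,q4},{q2,q5},{q1,q2,q3},{q1,q2,q4},{q2,q3,q5},{q2,q4,q5}} V2={{q3},{q4},{q1,q3},{q1,q4},{q2,q3},{q2,q4},{q3,q4},{q3,q5},{q4,q5},{q1,q2,q3},{q1,q2,q4},{q1,q3,q5},{q1,q4,q5},{q2,q3,q5},{q2,q4,q5},{q3,q4,q5}} V3={{q1},{q1,q2},{q1,q3},{q1,q4},{q1,q5},{q1,q2,q3},{q1,q2,q4},{q1,q3,q5},{q1,q4,q5}} V4={{q5},{q1,q5},{q2,q5},{q3,q5},{q4,q5},{q1,q3,q5},{q1,q4,q5},{q2,q3,q5},{q2,q4,q5},{q3,q4,q5}}
  V12={{q2,q3},{q2,q4},{q1,q2,q3},{q1,q2,q4},{q2,q3,q5},{q2,q4,q5}} V13={{q1,q2},{q1,q2,q3},{q1,q2,q4}} V14={{q2,q5},{q2,q3,q5},{q2,q4,q5}} V23={{q1,q3},{q1,q4},{q1,q2,q3},{q1,q2,q4},{q1,q3,q5},{q1,q4,q5}} V24={{q3,q5},{q4,q5},{q1,q3,q5},{q1,q4,q5},{q2,q3,q5},{q2,q4,q5},{q3,q4,q5}} V34={{q1,q5},{q1,q3,q5},{q1,q4,q5}}
  V123={{q1,q2,q3},{q1,q2,q4}} V124={{q2,q3,q5},{q2,q4,q5}} V234={{q1,q3,q5},{q1,q4,q5}}
components per intersection:
  V1: {{q2},{q1,q2},{q2,q3},{q2,q4},{q2,q5},{q1,q2,q3},{q1,q2,q4},{q2,q3,q5},{q2,q4,q5}}
  V2: {{q3},{q4},{q1,q3},{q1,q4},{q2,q3},{q2,q4},{q3,q4},{q3,q5},{q4,q5},{q1,q2,q3},{q1,q2,q4},{q1,q3,q5},{q1,q4,q5},{q2,q3,q5},{q2,q4,q5},{q3,q4,q5}}
  V3: {{q1},{q1,q2},{q1,q3},{q1,q4},{q1,q5},{q1,q2,q3},{q1,q2,q4},{q1,q3,q5},{q1,q4,q5}}
  V4: {{q5},{q1,q5},{q2,q5},{q3,q5},{q4,q5},{q1,q3,q5},{q1,q4,q5},{q2,q3,q5},{q2,q4,q5},{q3,q4,q5}}
  V12: {{q2,q3},{q1,q2,q3},{q2,q3,q5}} {{q2,q4},{q1,q2,q4},{q2,q4,q5}}
  V13: {{q1,q2},{q1,q2,q3},{q1,q2,q4}}
  V14: {{q2,q5},{q2,q3,q5},{q2,q4,q5}}
  V23: {{q1,q3},{q1,q2,q3},{q1,q3,q5}} {{q1,q4},{q1,q2,q4},{q1,q4,q5}}
  V24: {{q3,q5},{q4,q5},{q1,q3,q5},{q1,q4,q5},{q2,q3,q5},{q2,q4,q5},{q3,q4,q5}}
  V34: {{q1,q5},{q1,q3,q5},{q1,q4,q5}}
  V123: {{q1,q2,q3}} {{q1,q2,q4}}
  V124: {{q2,q3,q5}} {{q2,q4,q5}}
  V234: {{q1,q3,q5}} {{q1,q4,q5}}
C dims 4,8,6; δ0: rk 3, SNF 1^3; δ1: rk 5, SNF 1^5
Ȟ^0 = (4 − 3) − 0 = 1, so Ȟ^0 ≅ Z
Ȟ^1 = (8 − 5) − 3 = 0, so Ȟ^1 ≅ 0
Ȟ^2 = (6 − 0) − 5 = 1, so Ȟ^2 ≅ Z

Ȟ^0 ≅ Z; Ȟ^1 ≅ 0; Ȟ^2 ≅ Z


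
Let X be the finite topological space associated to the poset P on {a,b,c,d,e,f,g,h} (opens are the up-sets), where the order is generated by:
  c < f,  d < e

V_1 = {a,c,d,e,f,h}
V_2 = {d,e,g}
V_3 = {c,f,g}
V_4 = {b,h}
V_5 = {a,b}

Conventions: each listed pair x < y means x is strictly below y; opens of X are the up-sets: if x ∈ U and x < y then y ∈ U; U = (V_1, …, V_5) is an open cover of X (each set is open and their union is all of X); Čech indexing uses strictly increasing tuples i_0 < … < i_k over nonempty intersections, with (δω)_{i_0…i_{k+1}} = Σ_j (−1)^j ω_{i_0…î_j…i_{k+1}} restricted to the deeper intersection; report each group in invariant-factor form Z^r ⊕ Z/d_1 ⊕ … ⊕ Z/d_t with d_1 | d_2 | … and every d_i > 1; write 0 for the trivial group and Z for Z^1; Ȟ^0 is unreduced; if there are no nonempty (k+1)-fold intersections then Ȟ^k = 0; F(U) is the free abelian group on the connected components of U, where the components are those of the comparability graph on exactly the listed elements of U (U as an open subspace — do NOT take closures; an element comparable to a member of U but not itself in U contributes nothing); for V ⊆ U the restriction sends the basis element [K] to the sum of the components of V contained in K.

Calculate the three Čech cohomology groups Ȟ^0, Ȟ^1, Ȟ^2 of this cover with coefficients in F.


Ȟ^0 ≅ Z^6,  Ȟ^1 ≅ 0,  Ȟ^2 ≅ 0

nonempty intersections:
  V12={d,e} V13={c,f} V14={h} V15={a} V23={g} V45={b}
components per intersection:
  V1: {a} {c,f} {d,e} {h}
  V2: {d,e} {g}
  V3: {c,f} {g}
  V4: {b} {h}
  V5: {a} {b}
  V12: {d,e}
  V13: {c,f}
  V14: {h}
  V15: {a}
  V23: {g}
  V45: {b}
C dims 12,6; δ0: rk 6, SNF 1^6
Ȟ^0: (12−6)−0=6 ⇒ Z^6
Ȟ^1: (6−0)−6=0 ⇒ 0
Ȟ^2: (0−0)−0=0 ⇒ 0


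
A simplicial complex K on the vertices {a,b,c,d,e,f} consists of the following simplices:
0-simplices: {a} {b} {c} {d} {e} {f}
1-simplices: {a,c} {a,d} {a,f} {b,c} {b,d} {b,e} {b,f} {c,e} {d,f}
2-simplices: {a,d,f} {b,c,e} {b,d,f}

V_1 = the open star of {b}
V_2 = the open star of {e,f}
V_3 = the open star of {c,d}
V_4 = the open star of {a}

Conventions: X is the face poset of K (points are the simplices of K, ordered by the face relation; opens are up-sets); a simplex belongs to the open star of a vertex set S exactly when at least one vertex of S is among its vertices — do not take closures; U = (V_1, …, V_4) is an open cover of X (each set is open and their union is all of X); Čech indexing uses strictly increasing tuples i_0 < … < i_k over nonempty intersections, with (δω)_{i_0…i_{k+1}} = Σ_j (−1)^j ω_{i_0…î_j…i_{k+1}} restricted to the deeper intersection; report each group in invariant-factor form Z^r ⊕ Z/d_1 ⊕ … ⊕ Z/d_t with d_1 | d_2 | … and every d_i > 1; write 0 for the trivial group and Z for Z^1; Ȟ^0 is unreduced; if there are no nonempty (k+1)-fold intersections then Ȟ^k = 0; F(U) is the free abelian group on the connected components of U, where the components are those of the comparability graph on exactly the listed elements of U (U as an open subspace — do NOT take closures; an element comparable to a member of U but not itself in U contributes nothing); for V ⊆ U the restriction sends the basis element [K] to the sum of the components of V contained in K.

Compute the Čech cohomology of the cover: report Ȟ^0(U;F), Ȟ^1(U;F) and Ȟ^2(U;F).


Ȟ^0 ≅ Z,  Ȟ^1 ≅ Z,  Ȟ^2 ≅ 0

cover nerve:
  V1={{b},{b,c},{b,d},{b,e},{b,f},{b,c,e},{b,d,f}} V2={{e},{f},{a,f},{b,e},{b,f},{c,e},{d,f},{a,d,f},{b,c,e},{b,d,f}} V3={{c},{d},{a,c},{a,d},{b,c},{b,d},{c,e},{d,f},{a,d,f},{b,c,e},{b,d,f}} V4={{a},{a,c},{a,d},{a,f},{a,d,f}}
  V12={{b,e},{b,f},{b,c,e},{b,d,f}} V13={{b,c},{b,d},{b,c,e},{b,d,f}} V23={{c,e},{d,f},{a,d,f},{b,c,e},{b,d,f}} V24={{a,f},{a,d,f}} V34={{a,c},{a,d},{a,d,f}}
  V123={{b,c,e},{b,d,f}} V234={{a,d,f}}
components per intersection:
  V1: {{b},{b,c},{b,d},{b,e},{b,f},{b,c,e},{b,d,f}}
  V2: {{e},{b,e},{c,e},{b,c,e}} {{f},{a,f},{b,f},{d,f},{a,d,f},{b,d,f}}
  V3: {{c},{a,c},{b,c},{c,e},{b,c,e}} {{d},{a,d},{b,d},{d,f},{a,d,f},{b,d,f}}
  V4: {{a},{a,c},{a,d},{a,f},{a,d,f}}
  V12: {{b,e},{b,c,e}} {{b,f},{b,d,f}}
  V13: {{b,c},{b,c,e}} {{b,d},{b,d,f}}
  V23: {{c,e},{b,c,e}} {{d,f},{a,d,f},{b,d,f}}
  V24: {{a,f},{a,d,f}}
  V34: {{a,c}} {{a,d},{a,d,f}}
  V123: {{b,c,e}} {{b,d,f}}
  V234: {{a,d,f}}
C dims 6,9,3; δ0: rk 5, SNF 1^5; δ1: rk 3, SNF 1^3
Ȟ^0: (6−5)−0=1 ⇒ Z
Ȟ^1: (9−3)−5=1 ⇒ Z
Ȟ^2: (3−0)−3=0 ⇒ 0


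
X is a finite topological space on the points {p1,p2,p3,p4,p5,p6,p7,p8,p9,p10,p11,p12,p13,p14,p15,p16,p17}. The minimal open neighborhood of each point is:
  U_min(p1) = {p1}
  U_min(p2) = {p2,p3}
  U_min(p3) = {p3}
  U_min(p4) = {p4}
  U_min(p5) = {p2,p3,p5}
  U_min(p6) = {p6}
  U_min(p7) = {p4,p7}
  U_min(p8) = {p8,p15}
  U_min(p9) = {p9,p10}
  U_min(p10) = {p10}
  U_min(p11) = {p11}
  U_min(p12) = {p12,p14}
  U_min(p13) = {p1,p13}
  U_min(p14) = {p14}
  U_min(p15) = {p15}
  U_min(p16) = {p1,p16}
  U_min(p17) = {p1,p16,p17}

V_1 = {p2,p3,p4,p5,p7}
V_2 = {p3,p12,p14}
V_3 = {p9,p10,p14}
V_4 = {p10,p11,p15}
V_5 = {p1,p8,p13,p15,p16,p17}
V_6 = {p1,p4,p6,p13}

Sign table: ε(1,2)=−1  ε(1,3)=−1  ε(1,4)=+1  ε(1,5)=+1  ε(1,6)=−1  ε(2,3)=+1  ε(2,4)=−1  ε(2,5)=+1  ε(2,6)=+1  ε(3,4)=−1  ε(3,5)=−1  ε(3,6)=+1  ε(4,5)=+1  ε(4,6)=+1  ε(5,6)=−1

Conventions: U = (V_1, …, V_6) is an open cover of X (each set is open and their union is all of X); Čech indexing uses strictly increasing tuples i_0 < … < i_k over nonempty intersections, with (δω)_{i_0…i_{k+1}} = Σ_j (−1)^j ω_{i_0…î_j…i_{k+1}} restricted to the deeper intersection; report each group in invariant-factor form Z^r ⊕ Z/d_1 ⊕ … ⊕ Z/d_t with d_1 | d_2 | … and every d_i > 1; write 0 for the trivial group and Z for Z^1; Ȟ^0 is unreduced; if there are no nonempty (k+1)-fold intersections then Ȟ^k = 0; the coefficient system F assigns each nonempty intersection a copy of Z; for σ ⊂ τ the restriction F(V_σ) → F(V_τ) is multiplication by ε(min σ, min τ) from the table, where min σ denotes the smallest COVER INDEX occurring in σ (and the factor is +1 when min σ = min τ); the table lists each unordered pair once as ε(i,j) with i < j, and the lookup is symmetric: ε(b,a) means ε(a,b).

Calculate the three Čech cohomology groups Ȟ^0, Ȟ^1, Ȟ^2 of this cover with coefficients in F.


Ȟ^0 ≅ Z; Ȟ^1 ≅ Z; Ȟ^2 ≅ 0

cover nerve:
  V12={p3} V16={p4} V23={p14} V34={p10} V45={p15} V56={p1,p13}
C dims 6,6; δ0: rk 5, SNF 1^5
Ȟ^0: (6−5)−0=1 ⇒ Z
Ȟ^1: (6−0)−5=1 ⇒ Z
Ȟ^2: (0−0)−0=0 ⇒ 0


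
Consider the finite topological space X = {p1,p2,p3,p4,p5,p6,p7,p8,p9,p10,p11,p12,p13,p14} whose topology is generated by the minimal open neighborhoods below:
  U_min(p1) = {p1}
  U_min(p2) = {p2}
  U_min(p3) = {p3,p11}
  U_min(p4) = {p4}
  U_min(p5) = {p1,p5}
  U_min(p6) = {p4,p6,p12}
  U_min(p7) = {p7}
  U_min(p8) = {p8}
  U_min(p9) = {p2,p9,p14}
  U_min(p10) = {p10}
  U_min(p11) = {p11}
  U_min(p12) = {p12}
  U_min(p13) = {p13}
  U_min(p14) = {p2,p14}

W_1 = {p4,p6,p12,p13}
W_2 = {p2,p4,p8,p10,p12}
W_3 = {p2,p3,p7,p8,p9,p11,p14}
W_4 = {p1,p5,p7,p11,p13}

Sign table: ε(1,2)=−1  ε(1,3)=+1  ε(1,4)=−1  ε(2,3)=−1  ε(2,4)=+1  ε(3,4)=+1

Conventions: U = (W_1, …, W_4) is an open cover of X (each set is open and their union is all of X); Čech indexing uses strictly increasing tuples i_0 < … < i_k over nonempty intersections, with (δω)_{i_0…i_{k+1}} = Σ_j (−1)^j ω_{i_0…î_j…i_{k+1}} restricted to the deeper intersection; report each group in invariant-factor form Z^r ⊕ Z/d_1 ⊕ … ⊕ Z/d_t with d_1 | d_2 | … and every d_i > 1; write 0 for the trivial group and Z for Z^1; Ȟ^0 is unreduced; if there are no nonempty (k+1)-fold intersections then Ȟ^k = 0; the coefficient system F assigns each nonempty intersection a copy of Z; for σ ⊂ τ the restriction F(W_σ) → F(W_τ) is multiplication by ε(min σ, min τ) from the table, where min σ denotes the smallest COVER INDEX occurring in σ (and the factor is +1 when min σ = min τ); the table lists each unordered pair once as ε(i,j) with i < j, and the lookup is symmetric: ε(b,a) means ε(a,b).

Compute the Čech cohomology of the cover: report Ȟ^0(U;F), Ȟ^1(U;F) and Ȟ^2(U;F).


Ȟ^0(U;F) ≅ 0, Ȟ^1(U;F) ≅ Z/2, Ȟ^2(U;F) ≅ 0

nonempty overlaps:
  W12={p4,p12} W14={p13} W23={p2,p8} W34={p7,p11}
C dims 4,4; δ0: rk 4, SNF 1^3·2
degree 0: 4−4−0 = 0 → Ȟ^0 ≅ 0
degree 1: 4−0−4 = 0 plus torsion [2] → Ȟ^1 ≅ Z/2
degree 2: 0−0−0 = 0 → Ȟ^2 ≅ 0


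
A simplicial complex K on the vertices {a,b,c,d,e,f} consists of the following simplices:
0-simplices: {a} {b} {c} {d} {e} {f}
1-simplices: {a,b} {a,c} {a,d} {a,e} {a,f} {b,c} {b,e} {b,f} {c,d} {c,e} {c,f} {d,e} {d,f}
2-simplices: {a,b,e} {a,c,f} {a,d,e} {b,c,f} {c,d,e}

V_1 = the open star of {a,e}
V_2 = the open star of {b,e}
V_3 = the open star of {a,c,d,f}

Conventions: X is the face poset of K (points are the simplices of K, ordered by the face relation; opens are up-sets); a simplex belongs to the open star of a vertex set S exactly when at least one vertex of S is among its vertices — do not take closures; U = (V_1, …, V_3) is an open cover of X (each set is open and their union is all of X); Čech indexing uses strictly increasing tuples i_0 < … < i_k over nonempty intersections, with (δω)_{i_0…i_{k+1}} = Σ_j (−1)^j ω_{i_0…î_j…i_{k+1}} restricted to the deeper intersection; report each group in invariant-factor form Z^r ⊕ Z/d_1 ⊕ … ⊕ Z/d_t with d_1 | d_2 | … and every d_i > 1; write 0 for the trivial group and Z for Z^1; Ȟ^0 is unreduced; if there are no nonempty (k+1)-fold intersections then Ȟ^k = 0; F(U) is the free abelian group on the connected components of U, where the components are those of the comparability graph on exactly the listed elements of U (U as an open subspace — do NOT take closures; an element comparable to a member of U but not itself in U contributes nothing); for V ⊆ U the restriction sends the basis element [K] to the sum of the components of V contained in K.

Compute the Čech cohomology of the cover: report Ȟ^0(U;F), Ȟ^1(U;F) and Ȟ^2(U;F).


cover nerve:
  V1={{a},{e},{a,b},{a,c},{a,d},{a,e},{a,f},{b,e},{c,e},{d,e},{a,b,e},{a,c,f},{a,d,e},{c,d,e}} V2={{b},{e},{a,b},{a,e},{b,c},{b,e},{b,f},{c,e},{d,e},{a,b,e},{a,d,e},{b,c,f},{c,d,e}} V3={{a},{c},{d},{f},{a,b},{a,c},{a,d},{a,e},{a,f},{b,c},{b,f},{c,d},{c,e},{c,f},{d,e},{d,f},{a,b,e},{a,c,f},{a,d,e},{b,c,f},{c,d,e}}
  V12={{e},{a,b},{a,e},{b,e},{c,e},{d,e},{a,b,e},{a,d,e},{c,d,e}} V13={{a},{a,b},{a,c},{a,d},{a,e},{a,f},{c,e},{d,e},{a,b,e},{a,c,f},{a,d,e},{c,d,e}} V23={{a,b},{a,e},{b,c},{b,f},{c,e},{d,e},{a,b,e},{a,d,e},{b,c,f},{c,d,e}}
  V123={{a,b},{a,e},{c,e},{d,e},{a,b,e},{a,d,e},{c,d,e}}
components per intersection:
  V1: {{a},{e},{a,b},{a,c},{a,d},{a,e},{a,f},{b,e},{c,e},{d,e},{a,b,e},{a,c,f},{a,d,e},{c,d,e}}
  V2: {{b},{e},{a,b},{a,e},{b,c},{b,e},{b,f},{c,e},{d,e},{a,b,e},{a,d,e},{b,c,f},{c,d,e}}
  V3: {{a},{c},{d},{f},{a,b},{a,c},{a,d},{a,e},{a,f},{b,c},{b,f},{c,d},{c,e},{c,f},{d,e},{d,f},{a,b,e},{a,c,f},{a,d,e},{b,c,f},{c,d,e}}
  V12: {{e},{a,b},{a,e},{b,e},{c,e},{d,e},{a,b,e},{a,d,e},{c,d,e}}
  V13: {{a},{a,b},{a,c},{a,d},{a,e},{a,f},{c,e},{d,e},{a,b,e},{a,c,f},{a,d,e},{c,d,e}}
  V23: {{a,b},{a,e},{c,e},{d,e},{a,b,e},{a,d,e},{c,d,e}} {{b,c},{b,f},{b,c,f}}
  V123: {{a,b},{a,e},{c,e},{d,e},{a,b,e},{a,d,e},{c,d,e}}
C dims 3,4,1; δ0: rk 2, SNF 1^2; δ1: rk 1, SNF 1^1
Ȟ^0: (3−2)−0=1 ⇒ Z
Ȟ^1: (4−1)−2=1 ⇒ Z
Ȟ^2: (1−0)−1=0 ⇒ 0

Ȟ^0(U;F) ≅ Z,  Ȟ^1(U;F) ≅ Z,  Ȟ^2(U;F) ≅ 0


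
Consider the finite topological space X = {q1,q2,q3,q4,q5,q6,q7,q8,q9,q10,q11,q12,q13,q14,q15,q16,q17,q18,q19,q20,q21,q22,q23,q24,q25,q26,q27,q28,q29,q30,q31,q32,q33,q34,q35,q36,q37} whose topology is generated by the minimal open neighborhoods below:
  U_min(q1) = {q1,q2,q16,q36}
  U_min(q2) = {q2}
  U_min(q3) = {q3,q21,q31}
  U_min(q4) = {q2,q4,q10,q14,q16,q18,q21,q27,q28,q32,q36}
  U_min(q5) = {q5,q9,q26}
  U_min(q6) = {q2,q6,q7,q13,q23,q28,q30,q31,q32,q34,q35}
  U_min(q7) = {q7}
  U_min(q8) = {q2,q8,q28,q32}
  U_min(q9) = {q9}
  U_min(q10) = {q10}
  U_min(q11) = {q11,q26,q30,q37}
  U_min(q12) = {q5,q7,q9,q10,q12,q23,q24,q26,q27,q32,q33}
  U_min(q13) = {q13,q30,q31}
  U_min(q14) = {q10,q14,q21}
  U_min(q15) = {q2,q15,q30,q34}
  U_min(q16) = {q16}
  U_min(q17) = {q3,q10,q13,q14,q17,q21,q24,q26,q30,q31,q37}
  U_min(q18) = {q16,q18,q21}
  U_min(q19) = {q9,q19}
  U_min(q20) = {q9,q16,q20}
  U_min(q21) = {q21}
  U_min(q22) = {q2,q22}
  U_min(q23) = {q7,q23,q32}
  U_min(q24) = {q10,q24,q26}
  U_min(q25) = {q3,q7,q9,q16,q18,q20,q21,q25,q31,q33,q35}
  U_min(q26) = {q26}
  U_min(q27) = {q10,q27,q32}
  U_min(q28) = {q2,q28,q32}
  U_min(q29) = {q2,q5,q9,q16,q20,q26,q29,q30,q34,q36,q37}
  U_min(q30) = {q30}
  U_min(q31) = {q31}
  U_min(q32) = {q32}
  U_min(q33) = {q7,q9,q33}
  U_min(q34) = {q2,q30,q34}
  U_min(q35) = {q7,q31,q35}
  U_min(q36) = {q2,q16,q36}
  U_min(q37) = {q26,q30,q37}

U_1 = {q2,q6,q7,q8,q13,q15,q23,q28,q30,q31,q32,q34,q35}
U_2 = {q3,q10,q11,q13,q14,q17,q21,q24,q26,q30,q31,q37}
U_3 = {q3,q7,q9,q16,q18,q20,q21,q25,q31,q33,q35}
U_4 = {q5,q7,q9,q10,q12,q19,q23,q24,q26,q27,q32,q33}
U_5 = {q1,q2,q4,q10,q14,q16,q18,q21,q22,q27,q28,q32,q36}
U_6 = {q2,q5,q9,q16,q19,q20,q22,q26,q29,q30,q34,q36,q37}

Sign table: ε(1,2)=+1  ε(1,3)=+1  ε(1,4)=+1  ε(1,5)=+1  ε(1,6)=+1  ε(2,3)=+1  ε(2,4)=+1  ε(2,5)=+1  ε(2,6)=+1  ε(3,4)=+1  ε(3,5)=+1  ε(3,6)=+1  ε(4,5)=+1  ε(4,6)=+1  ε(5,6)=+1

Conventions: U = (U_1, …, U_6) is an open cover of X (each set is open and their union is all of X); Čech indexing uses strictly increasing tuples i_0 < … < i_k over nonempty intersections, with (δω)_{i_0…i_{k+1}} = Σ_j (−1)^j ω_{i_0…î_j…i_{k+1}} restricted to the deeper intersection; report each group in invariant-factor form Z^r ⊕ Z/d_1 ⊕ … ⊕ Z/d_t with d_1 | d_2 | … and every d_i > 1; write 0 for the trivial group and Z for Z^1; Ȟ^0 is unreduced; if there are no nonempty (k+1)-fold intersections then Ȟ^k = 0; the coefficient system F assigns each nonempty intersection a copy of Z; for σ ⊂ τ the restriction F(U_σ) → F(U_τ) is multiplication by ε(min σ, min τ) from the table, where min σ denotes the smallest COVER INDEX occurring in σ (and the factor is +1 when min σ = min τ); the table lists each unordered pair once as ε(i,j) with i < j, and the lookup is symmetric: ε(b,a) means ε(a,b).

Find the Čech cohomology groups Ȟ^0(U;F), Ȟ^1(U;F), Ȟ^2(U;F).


Ȟ^0(U;F) ≅ Z, Ȟ^1(U;F) ≅ 0, Ȟ^2(U;F) ≅ Z/2

nerve simplices:
  U12={q13,q30,q31} U13={q7,q31,q35} U14={q7,q23,q32} U15={q2,q28,q32} U16={q2,q30,q34} U23={q3,q21,q31} U24={q10,q24,q26} U25={q10,q14,q21} U26={q26,q30,q37} U34={q7,q9,q33} U35={q16,q18,q21} U36={q9,q16,q20} U45={q10,q27,q32} U46={q5,q9,q19,q26} U56={q2,q16,q22,q36}
  U123={q31} U126={q30} U134={q7} U145={q32} U156={q2} U235={q21} U245={q10} U246={q26} U346={q9} U356={q16}
C dims 6,15,10; δ0: rk 5, SNF 1^5; δ1: rk 10, SNF 1^9·2
degree 0: 6−5−0 = 1 → Ȟ^0 ≅ Z
degree 1: 15−10−5 = 0 → Ȟ^1 ≅ 0
degree 2: 10−0−10 = 0 plus torsion [2] → Ȟ^2 ≅ Z/2


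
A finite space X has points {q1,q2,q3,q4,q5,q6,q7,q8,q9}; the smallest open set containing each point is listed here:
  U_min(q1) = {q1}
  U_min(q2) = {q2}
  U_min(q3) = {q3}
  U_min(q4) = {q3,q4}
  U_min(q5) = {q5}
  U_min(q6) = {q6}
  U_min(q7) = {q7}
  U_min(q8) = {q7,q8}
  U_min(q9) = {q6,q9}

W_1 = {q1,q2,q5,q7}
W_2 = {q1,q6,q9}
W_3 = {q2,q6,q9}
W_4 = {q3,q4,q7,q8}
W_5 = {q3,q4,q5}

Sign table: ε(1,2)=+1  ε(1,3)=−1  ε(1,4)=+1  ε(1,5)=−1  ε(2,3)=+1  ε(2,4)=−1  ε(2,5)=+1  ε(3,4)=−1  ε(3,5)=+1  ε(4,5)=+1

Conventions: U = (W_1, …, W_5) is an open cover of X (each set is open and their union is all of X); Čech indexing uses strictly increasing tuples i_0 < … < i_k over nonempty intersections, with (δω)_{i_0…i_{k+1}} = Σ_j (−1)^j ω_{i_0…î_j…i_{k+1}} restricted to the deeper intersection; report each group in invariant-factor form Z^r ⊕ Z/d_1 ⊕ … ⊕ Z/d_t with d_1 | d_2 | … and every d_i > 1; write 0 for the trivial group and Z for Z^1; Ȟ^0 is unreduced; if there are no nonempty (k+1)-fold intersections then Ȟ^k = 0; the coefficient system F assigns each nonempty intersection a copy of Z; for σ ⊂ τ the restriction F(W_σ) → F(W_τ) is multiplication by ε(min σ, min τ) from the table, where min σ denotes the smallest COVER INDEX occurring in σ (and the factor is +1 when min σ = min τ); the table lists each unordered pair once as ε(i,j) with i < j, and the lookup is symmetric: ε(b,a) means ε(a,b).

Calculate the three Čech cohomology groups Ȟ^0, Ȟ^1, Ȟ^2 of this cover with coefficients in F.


intersection data:
  W12={q1} W13={q2} W14={q7} W15={q5} W23={q6,q9} W45={q3,q4}
C dims 5,6; δ0: rk 5, SNF 1^4·2
Ȟ^0 = (5 − 5) − 0 = 0, so Ȟ^0 ≅ 0
Ȟ^1 = (6 − 0) − 5 = 1 plus torsion [2], so Ȟ^1 ≅ Z ⊕ Z/2
Ȟ^2 = (0 − 0) − 0 = 0, so Ȟ^2 ≅ 0

Ȟ^0(U;F) ≅ 0, Ȟ^1(U;F) ≅ Z ⊕ Z/2 and Ȟ^2(U;F) ≅ 0


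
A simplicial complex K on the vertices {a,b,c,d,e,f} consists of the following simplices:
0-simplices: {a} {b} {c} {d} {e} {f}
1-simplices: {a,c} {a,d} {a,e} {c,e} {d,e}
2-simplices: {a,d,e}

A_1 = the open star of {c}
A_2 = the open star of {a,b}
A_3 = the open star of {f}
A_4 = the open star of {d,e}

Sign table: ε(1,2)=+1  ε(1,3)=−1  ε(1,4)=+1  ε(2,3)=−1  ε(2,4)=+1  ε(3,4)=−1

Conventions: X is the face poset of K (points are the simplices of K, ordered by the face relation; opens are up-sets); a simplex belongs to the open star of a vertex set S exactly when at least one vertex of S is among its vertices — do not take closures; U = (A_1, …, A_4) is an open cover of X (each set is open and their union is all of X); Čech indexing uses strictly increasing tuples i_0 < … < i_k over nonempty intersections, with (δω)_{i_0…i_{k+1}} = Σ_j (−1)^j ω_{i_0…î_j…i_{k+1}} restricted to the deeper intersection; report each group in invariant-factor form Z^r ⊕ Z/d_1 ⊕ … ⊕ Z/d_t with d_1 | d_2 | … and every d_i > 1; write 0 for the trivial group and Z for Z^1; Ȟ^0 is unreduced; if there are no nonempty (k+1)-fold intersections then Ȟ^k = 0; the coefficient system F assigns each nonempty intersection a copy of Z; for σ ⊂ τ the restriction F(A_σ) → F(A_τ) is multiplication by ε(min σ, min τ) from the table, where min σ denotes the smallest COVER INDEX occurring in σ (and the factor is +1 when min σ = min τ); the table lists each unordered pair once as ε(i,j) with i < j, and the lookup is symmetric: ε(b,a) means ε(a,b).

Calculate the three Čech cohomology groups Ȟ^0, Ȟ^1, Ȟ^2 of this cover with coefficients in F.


nerve simplices:
  A1={{c},{a,c},{c,e}} A2={{a},{b},{a,c},{a,d},{a,e},{a,d,e}} A3={{f}} A4={{d},{e},{a,d},{a,e},{c,e},{d,e},{a,d,e}}
  A12={{a,c}} A14={{c,e}} A24={{a,d},{a,e},{a,d,e}}
C dims 4,3; δ0: rk 2, SNF 1^2
degree 0: 4−2−0 = 2 → Ȟ^0 ≅ Z^2
degree 1: 3−0−2 = 1 → Ȟ^1 ≅ Z
degree 2: 0−0−0 = 0 → Ȟ^2 ≅ 0

Ȟ^0(U;F) ≅ Z^2; Ȟ^1(U;F) ≅ Z; Ȟ^2(U;F) ≅ 0


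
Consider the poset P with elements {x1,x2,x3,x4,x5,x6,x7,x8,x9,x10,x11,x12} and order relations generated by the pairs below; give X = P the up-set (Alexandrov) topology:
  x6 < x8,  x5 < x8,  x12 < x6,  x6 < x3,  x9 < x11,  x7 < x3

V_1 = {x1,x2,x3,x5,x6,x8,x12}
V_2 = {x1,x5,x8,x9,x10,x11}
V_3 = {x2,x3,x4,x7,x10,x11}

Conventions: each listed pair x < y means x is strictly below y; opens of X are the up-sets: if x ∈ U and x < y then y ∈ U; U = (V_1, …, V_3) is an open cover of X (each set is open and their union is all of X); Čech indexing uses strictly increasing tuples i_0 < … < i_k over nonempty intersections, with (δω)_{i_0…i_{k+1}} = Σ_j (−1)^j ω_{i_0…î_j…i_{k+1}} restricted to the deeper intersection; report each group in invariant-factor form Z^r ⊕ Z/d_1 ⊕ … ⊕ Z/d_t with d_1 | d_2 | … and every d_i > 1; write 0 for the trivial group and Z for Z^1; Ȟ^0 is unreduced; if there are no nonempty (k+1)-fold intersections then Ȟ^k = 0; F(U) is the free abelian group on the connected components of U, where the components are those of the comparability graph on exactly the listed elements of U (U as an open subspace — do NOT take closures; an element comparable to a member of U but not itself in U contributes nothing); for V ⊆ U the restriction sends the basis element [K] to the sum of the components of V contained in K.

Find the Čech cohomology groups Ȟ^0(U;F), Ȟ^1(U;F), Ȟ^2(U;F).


cover nerve:
  V12={x1,x5,x8} V13={x2,x3} V23={x10,x11}
components per intersection:
  V1: {x1} {x2} {x3,x5,x6,x8,x12}
  V2: {x1} {x5,x8} {x9,x11} {x10}
  V3: {x2} {x3,x7} {x4} {x10} {x11}
  V12: {x1} {x5,x8}
  V13: {x2} {x3}
  V23: {x10} {x11}
C dims 12,6; δ0: rk 6, SNF 1^6
Ȟ^0: (12−6)−0=6 ⇒ Z^6
Ȟ^1: (6−0)−6=0 ⇒ 0
Ȟ^2: (0−0)−0=0 ⇒ 0

Ȟ^0 ≅ Z^6, Ȟ^1 ≅ 0 and Ȟ^2 ≅ 0


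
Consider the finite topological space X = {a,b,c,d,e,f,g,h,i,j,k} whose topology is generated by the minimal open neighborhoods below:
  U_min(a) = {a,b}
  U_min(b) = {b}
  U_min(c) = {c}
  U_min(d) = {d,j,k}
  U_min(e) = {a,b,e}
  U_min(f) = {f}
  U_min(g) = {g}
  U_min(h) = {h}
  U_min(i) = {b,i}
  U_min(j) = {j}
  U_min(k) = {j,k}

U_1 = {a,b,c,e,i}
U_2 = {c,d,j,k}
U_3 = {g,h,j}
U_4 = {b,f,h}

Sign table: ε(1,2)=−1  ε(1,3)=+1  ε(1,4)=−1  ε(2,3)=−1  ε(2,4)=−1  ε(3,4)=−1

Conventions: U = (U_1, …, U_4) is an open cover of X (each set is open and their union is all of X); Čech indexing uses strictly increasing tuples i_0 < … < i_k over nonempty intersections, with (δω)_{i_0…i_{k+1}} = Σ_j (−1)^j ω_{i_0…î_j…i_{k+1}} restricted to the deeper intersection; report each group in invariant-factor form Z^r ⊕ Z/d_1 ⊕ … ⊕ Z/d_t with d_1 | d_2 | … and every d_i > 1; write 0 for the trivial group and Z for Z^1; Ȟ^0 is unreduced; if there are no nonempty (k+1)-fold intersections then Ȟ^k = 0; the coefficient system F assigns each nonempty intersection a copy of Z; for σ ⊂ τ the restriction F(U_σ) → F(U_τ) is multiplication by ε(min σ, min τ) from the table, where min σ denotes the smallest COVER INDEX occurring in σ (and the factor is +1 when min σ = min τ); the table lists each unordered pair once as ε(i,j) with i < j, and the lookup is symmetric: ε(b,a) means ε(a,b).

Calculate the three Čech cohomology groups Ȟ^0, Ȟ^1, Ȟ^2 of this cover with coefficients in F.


nonempty intersections:
  U12={c} U14={b} U23={j} U34={h}
C dims 4,4; δ0: rk 3, SNF 1^3
Ȟ^0: (4−3)−0=1 ⇒ Z
Ȟ^1: (4−0)−3=1 ⇒ Z
Ȟ^2: (0−0)−0=0 ⇒ 0

Ȟ^0 = Z,  Ȟ^1 = Z,  Ȟ^2 = 0
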